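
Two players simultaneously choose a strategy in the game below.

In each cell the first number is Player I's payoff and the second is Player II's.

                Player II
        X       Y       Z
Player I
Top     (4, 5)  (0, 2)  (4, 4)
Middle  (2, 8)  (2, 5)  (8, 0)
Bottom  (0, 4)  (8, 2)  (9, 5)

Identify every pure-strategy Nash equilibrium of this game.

Pure-strategy Nash equilibria: (Top, X) and (Bottom, Z)

Player I against X: payoffs 4, 2, 0 → best response Top.
Player I against Y: payoffs 0, 2, 8 → best response Bottom.
Player I against Z: payoffs 4, 8, 9 → best response Bottom.
Player II against Top: payoffs 5, 2, 4 → best response X.
Player II against Middle: payoffs 8, 5, 0 → best response X.
Player II against Bottom: payoffs 4, 2, 5 → best response Z.
Mutual best responses: (Top, X); (Bottom, Z).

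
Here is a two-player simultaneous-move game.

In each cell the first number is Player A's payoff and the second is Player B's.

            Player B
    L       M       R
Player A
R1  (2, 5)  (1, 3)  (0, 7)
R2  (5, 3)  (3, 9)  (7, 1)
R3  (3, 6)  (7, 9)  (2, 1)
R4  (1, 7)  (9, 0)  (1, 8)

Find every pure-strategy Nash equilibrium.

There is no pure-strategy Nash equilibrium.

Player A against L: payoffs 2, 5, 3, 1 → best response R2.
Player A against M: payoffs 1, 3, 7, 9 → best response R4.
Player A against R: payoffs 0, 7, 2, 1 → best response R2.
Player B against R1: payoffs 5, 3, 7 → best response R.
Player B against R2: payoffs 3, 9, 1 → best response M.
Player B against R3: payoffs 6, 9, 1 → best response M.
Player B against R4: payoffs 7, 0, 8 → best response R.
No profile is a mutual best response for all players.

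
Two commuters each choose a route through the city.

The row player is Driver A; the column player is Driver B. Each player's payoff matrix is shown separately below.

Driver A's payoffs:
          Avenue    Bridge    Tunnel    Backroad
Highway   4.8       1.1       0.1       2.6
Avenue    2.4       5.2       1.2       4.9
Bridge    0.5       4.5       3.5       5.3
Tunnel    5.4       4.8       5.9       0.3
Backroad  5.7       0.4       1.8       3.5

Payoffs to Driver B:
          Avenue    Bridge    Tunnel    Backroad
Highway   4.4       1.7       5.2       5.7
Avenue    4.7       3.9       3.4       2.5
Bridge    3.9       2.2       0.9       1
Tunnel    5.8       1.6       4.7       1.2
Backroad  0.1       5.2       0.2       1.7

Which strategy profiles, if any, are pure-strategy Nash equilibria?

Driver A against Avenue: payoffs 4.8, 2.4, 0.5, 5.4, 5.7 → best response Backroad.
Driver A against Bridge: payoffs 1.1, 5.2, 4.5, 4.8, 0.4 → best response Avenue.
Driver A against Tunnel: payoffs 0.1, 1.2, 3.5, 5.9, 1.8 → best response Tunnel.
Driver A against Backroad: payoffs 2.6, 4.9, 5.3, 0.3, 3.5 → best response Bridge.
Driver B against Highway: payoffs 4.4, 1.7, 5.2, 5.7 → best response Backroad.
Driver B against Avenue: payoffs 4.7, 3.9, 3.4, 2.5 → best response Avenue.
Driver B against Bridge: payoffs 3.9, 2.2, 0.9, 1 → best response Avenue.
Driver B against Tunnel: payoffs 5.8, 1.6, 4.7, 1.2 → best response Avenue.
Driver B against Backroad: payoffs 0.1, 5.2, 0.2, 1.7 → best response Bridge.
No profile is a mutual best response for all players.

No pure-strategy Nash equilibrium.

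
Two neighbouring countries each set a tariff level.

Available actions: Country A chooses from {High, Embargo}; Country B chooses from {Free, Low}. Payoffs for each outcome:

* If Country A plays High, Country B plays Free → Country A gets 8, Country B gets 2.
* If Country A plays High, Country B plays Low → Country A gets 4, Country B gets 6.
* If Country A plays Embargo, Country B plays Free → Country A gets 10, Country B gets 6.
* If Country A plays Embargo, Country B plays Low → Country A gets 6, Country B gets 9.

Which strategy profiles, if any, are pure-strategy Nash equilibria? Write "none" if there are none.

The unique pure-strategy Nash equilibrium is (Embargo, Low).

(High, Free): Country A can switch to Embargo (8 → 10). Not NE.
(High, Low): Country A can switch to Embargo (4 → 6). Not NE.
(Embargo, Free): Country B can switch to Low (6 → 9). Not NE.
(Embargo, Low): Country A gets 6, best alternative 4; Country B gets 9, best alternative 6. No profitable deviation — NE.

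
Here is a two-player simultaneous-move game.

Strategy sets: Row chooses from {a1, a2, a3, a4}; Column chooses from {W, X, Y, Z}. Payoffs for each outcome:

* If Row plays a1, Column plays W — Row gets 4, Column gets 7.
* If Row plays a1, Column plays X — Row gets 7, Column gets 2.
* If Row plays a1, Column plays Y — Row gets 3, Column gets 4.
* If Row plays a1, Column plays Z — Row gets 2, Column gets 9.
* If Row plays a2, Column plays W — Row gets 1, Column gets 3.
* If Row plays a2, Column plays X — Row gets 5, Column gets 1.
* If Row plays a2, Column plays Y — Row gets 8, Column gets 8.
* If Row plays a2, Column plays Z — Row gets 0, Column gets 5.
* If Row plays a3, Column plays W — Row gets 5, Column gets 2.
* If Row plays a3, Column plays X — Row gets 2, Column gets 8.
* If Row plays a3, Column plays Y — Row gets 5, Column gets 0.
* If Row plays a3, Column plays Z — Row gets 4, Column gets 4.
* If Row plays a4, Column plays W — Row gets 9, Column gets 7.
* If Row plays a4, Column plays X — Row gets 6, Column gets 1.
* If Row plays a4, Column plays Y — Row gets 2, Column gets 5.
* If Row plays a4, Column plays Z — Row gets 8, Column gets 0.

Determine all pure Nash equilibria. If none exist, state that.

Pure-strategy Nash equilibria: (a2, Y); (a4, W)

Row against W: payoffs 4, 1, 5, 9 → best response a4.
Row against X: payoffs 7, 5, 2, 6 → best response a1.
Row against Y: payoffs 3, 8, 5, 2 → best response a2.
Row against Z: payoffs 2, 0, 4, 8 → best response a4.
Column against a1: payoffs 7, 2, 4, 9 → best response Z.
Column against a2: payoffs 3, 1, 8, 5 → best response Y.
Column against a3: payoffs 2, 8, 0, 4 → best response X.
Column against a4: payoffs 7, 1, 5, 0 → best response W.
Mutual best responses: (a2, Y); (a4, W).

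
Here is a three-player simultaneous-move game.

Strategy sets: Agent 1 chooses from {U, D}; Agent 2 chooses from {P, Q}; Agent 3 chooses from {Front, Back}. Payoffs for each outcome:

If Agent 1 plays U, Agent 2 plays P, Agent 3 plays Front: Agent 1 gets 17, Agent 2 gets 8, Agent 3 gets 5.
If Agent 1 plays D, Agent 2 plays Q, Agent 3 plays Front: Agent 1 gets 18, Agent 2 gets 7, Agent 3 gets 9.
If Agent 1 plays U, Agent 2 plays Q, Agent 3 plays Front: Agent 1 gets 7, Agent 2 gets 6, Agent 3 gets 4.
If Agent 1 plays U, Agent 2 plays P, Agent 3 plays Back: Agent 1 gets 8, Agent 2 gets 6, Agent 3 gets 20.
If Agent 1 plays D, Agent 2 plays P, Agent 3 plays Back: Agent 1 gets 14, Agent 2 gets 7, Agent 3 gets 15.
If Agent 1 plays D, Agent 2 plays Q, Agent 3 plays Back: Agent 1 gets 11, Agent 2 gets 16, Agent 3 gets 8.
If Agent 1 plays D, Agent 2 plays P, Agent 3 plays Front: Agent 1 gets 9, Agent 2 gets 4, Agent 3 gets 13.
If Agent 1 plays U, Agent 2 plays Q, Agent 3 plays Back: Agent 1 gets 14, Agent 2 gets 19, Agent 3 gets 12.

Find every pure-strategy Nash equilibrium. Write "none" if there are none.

The pure Nash equilibria are (U, Q, Back) and (D, Q, Front).

Agent 1 against (P, Front): payoffs 17, 9 → best response U.
Agent 1 against (P, Back): payoffs 8, 14 → best response D.
Agent 1 against (Q, Front): payoffs 7, 18 → best response D.
Agent 1 against (Q, Back): payoffs 14, 11 → best response U.
Agent 2 against (U, Front): payoffs 8, 6 → best response P.
Agent 2 against (U, Back): payoffs 6, 19 → best response Q.
Agent 2 against (D, Front): payoffs 4, 7 → best response Q.
Agent 2 against (D, Back): payoffs 7, 16 → best response Q.
Agent 3 against (U, P): payoffs 5, 20 → best response Back.
Agent 3 against (U, Q): payoffs 4, 12 → best response Back.
Agent 3 against (D, P): payoffs 13, 15 → best response Back.
Agent 3 against (D, Q): payoffs 9, 8 → best response Front.
Mutual best responses: (U, Q, Back); (D, Q, Front).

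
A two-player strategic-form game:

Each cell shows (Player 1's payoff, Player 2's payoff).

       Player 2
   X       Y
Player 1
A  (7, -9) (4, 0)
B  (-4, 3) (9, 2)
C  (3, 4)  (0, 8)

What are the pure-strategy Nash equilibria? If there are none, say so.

No pure-strategy Nash equilibrium.

Player 1 against X: payoffs 7, -4, 3 → best response A.
Player 1 against Y: payoffs 4, 9, 0 → best response B.
Player 2 against A: payoffs -9, 0 → best response Y.
Player 2 against B: payoffs 3, 2 → best response X.
Player 2 against C: payoffs 4, 8 → best response Y.
No profile is a mutual best response for all players.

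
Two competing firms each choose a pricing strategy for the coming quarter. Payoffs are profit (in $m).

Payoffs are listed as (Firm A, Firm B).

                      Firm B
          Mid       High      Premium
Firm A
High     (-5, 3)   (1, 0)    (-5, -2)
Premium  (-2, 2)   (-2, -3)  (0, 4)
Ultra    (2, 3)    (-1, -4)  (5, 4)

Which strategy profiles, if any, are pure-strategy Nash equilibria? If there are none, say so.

Firm A against Mid: payoffs -5, -2, 2 → best response Ultra.
Firm A against High: payoffs 1, -2, -1 → best response High.
Firm A against Premium: payoffs -5, 0, 5 → best response Ultra.
Firm B against High: payoffs 3, 0, -2 → best response Mid.
Firm B against Premium: payoffs 2, -3, 4 → best response Premium.
Firm B against Ultra: payoffs 3, -4, 4 → best response Premium.
Mutual best responses: (Ultra, Premium).

(Ultra, Premium)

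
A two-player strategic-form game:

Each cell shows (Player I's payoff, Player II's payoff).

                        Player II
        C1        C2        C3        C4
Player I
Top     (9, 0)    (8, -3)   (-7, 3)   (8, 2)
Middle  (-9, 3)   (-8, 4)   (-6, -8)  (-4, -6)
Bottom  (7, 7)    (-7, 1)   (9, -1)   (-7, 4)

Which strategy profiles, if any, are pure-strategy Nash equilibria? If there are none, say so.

Player I against C1: payoffs 9, -9, 7 → best response Top.
Player I against C2: payoffs 8, -8, -7 → best response Top.
Player I against C3: payoffs -7, -6, 9 → best response Bottom.
Player I against C4: payoffs 8, -4, -7 → best response Top.
Player II against Top: payoffs 0, -3, 3, 2 → best response C3.
Player II against Middle: payoffs 3, 4, -8, -6 → best response C2.
Player II against Bottom: payoffs 7, 1, -1, 4 → best response C1.
No profile is a mutual best response for all players.

none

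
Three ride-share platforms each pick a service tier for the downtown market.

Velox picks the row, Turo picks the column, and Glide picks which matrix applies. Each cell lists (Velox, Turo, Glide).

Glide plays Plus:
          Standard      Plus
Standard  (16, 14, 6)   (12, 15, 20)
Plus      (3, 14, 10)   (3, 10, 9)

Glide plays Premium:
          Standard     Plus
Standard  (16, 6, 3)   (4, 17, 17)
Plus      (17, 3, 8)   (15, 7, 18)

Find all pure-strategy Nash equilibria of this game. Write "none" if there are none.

(Standard, Standard, Plus): Turo can switch to Plus (14 → 15). Not NE.
(Standard, Standard, Premium): Velox can switch to Plus (16 → 17). Not NE.
(Standard, Plus, Plus): Velox gets 12, best alternative 3; Turo gets 15, best alternative 14; Glide gets 20, best alternative 17. No profitable deviation — NE.
(Standard, Plus, Premium): Velox can switch to Plus (4 → 15). Not NE.
(Plus, Standard, Plus): Velox can switch to Standard (3 → 16). Not NE.
(Plus, Standard, Premium): Turo can switch to Plus (3 → 7). Not NE.
(Plus, Plus, Plus): Velox can switch to Standard (3 → 12). Not NE.
(Plus, Plus, Premium): Velox gets 15, best alternative 4; Turo gets 7, best alternative 3; Glide gets 18, best alternative 9. No profitable deviation — NE.

(Standard, Plus, Plus), (Plus, Plus, Premium)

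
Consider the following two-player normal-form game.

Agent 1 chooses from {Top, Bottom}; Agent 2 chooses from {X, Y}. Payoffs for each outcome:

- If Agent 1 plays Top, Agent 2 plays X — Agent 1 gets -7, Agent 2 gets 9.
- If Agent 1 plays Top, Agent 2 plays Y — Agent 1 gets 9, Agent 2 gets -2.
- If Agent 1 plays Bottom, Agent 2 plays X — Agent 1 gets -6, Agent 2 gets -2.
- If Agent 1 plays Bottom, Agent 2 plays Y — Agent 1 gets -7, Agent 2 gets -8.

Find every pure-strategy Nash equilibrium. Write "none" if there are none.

Agent 1 against X: payoffs -7, -6 → best response Bottom.
Agent 1 against Y: payoffs 9, -7 → best response Top.
Agent 2 against Top: payoffs 9, -2 → best response X.
Agent 2 against Bottom: payoffs -2, -8 → best response X.
Mutual best responses: (Bottom, X).

(Bottom, X)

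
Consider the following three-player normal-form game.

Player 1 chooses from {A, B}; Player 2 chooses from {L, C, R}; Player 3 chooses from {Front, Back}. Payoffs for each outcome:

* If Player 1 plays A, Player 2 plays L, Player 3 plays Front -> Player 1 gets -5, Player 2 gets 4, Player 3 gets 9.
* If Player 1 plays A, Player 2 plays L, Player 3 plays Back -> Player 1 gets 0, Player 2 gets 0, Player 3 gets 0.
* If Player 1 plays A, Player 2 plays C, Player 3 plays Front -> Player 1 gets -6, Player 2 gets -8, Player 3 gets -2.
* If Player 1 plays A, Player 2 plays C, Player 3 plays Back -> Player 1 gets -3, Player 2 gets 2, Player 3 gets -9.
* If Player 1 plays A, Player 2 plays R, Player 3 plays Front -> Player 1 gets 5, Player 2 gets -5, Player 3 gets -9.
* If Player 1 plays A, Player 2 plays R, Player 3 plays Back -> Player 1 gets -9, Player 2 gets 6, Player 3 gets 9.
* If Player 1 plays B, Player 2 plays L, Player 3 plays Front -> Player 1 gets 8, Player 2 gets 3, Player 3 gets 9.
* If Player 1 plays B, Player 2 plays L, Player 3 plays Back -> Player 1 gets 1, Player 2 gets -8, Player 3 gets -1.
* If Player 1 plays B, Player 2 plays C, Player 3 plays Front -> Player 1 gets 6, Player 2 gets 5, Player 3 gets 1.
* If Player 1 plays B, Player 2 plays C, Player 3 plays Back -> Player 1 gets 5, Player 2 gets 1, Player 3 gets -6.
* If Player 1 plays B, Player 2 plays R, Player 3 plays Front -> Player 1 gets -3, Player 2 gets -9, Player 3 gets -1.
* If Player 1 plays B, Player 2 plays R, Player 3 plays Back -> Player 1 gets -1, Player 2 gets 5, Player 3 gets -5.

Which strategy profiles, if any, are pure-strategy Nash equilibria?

(B, C, Front)

Player 1 against (L, Front): payoffs -5, 8 → best response B.
Player 1 against (L, Back): payoffs 0, 1 → best response B.
Player 1 against (C, Front): payoffs -6, 6 → best response B.
Player 1 against (C, Back): payoffs -3, 5 → best response B.
Player 1 against (R, Front): payoffs 5, -3 → best response A.
Player 1 against (R, Back): payoffs -9, -1 → best response B.
Player 2 against (A, Front): payoffs 4, -8, -5 → best response L.
Player 2 against (A, Back): payoffs 0, 2, 6 → best response R.
Player 2 against (B, Front): payoffs 3, 5, -9 → best response C.
Player 2 against (B, Back): payoffs -8, 1, 5 → best response R.
Player 3 against (A, L): payoffs 9, 0 → best response Front.
Player 3 against (A, C): payoffs -2, -9 → best response Front.
Player 3 against (A, R): payoffs -9, 9 → best response Back.
Player 3 against (B, L): payoffs 9, -1 → best response Front.
Player 3 against (B, C): payoffs 1, -6 → best response Front.
Player 3 against (B, R): payoffs -1, -5 → best response Front.
Mutual best responses: (B, C, Front).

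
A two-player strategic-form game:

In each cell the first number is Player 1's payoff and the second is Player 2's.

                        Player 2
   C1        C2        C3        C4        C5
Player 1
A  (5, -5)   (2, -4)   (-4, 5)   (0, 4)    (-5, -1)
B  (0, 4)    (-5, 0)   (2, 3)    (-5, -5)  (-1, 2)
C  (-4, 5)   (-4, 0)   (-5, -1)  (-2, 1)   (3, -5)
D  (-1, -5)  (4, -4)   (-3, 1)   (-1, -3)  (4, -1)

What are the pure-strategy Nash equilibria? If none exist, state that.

Player 1 against C1: payoffs 5, 0, -4, -1 → best response A.
Player 1 against C2: payoffs 2, -5, -4, 4 → best response D.
Player 1 against C3: payoffs -4, 2, -5, -3 → best response B.
Player 1 against C4: payoffs 0, -5, -2, -1 → best response A.
Player 1 against C5: payoffs -5, -1, 3, 4 → best response D.
Player 2 against A: payoffs -5, -4, 5, 4, -1 → best response C3.
Player 2 against B: payoffs 4, 0, 3, -5, 2 → best response C1.
Player 2 against C: payoffs 5, 0, -1, 1, -5 → best response C1.
Player 2 against D: payoffs -5, -4, 1, -3, -1 → best response C3.
No profile is a mutual best response for all players.

No pure-strategy Nash equilibrium.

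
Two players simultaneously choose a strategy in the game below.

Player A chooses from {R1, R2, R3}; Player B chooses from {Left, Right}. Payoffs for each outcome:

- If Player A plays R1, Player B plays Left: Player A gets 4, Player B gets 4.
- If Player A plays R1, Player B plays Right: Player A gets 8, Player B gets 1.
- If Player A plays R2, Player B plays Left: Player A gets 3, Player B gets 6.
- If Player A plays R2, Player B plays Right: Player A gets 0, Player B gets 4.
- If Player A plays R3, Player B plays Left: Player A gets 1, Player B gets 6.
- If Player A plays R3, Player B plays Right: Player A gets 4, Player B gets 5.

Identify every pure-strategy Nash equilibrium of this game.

The unique pure-strategy Nash equilibrium is (R1, Left).

Player A against Left: payoffs 4, 3, 1 → best response R1.
Player A against Right: payoffs 8, 0, 4 → best response R1.
Player B against R1: payoffs 4, 1 → best response Left.
Player B against R2: payoffs 6, 4 → best response Left.
Player B against R3: payoffs 6, 5 → best response Left.
Mutual best responses: (R1, Left).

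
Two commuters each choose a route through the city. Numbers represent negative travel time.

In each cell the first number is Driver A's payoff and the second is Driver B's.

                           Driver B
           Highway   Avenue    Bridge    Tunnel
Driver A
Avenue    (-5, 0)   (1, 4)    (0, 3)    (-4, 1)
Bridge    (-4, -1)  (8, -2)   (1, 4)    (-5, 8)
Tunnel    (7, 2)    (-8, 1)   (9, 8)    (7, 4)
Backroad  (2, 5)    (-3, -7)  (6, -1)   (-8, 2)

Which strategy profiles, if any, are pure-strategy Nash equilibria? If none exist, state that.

(Tunnel, Bridge)

Mark each player's best response to every combination of opponents' strategies; a profile where every player is best-responding is a pure Nash equilibrium.
Driver A against Highway: payoffs -5, -4, 7, 2 → best response Tunnel.
Driver A against Avenue: payoffs 1, 8, -8, -3 → best response Bridge.
Driver A against Bridge: payoffs 0, 1, 9, 6 → best response Tunnel.
Driver A against Tunnel: payoffs -4, -5, 7, -8 → best response Tunnel.
Driver B against Avenue: payoffs 0, 4, 3, 1 → best response Avenue.
Driver B against Bridge: payoffs -1, -2, 4, 8 → best response Tunnel.
Driver B against Tunnel: payoffs 2, 1, 8, 4 → best response Bridge.
Driver B against Backroad: payoffs 5, -7, -1, 2 → best response Highway.
Mutual best responses: (Tunnel, Bridge).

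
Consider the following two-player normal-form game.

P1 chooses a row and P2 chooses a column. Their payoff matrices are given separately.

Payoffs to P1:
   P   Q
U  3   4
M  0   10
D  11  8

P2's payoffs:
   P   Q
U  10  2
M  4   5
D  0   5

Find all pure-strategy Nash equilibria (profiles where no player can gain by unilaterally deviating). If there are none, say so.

P1 against P: payoffs 3, 0, 11 → best response D.
P1 against Q: payoffs 4, 10, 8 → best response M.
P2 against U: payoffs 10, 2 → best response P.
P2 against M: payoffs 4, 5 → best response Q.
P2 against D: payoffs 0, 5 → best response Q.
Mutual best responses: (M, Q).

Pure NE: (M, Q)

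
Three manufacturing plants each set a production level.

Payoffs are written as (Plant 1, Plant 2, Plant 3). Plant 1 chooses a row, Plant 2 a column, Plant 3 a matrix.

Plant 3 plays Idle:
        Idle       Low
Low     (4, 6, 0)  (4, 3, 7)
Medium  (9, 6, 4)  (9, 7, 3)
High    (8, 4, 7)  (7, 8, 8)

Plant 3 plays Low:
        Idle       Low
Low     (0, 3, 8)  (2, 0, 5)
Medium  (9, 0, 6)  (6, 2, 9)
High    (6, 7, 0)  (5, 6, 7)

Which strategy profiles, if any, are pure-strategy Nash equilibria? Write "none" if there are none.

(Medium, Low, Low)

(Low, Idle, Idle): Plant 1 can switch to Medium (4 → 9). Not NE.
(Low, Idle, Low): Plant 1 can switch to Medium (0 → 9). Not NE.
(Low, Low, Idle): Plant 1 can switch to Medium (4 → 9). Not NE.
(Low, Low, Low): Plant 1 can switch to Medium (2 → 6). Not NE.
(Medium, Idle, Idle): Plant 2 can switch to Low (6 → 7). Not NE.
(Medium, Idle, Low): Plant 2 can switch to Low (0 → 2). Not NE.
(Medium, Low, Idle): Plant 3 can switch to Low (3 → 9). Not NE.
(Medium, Low, Low): Plant 1 gets 6, best alternative 5; Plant 2 gets 2, best alternative 0; Plant 3 gets 9, best alternative 3. No profitable deviation — NE.
(High, Idle, Idle): Plant 1 can switch to Medium (8 → 9). Not NE.
(The remaining 3 profiles each have a profitable deviation by the same check.)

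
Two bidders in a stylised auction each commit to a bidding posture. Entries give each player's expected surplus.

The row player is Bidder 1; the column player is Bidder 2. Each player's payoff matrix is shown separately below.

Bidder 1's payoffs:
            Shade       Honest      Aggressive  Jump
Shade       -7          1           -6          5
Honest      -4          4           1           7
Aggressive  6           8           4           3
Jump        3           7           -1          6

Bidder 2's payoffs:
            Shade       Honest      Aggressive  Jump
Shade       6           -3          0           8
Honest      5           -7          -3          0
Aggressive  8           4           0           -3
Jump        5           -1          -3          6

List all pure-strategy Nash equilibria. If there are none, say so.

(Shade, Shade): Bidder 1 can switch to Honest (-7 → -4). Not NE.
(Shade, Honest): Bidder 1 can switch to Honest (1 → 4). Not NE.
(Shade, Aggressive): Bidder 1 can switch to Honest (-6 → 1). Not NE.
(Shade, Jump): Bidder 1 can switch to Honest (5 → 7). Not NE.
(Honest, Shade): Bidder 1 can switch to Aggressive (-4 → 6). Not NE.
(Honest, Honest): Bidder 1 can switch to Aggressive (4 → 8). Not NE.
(Aggressive, Shade): Bidder 1 gets 6, best alternative 3; Bidder 2 gets 8, best alternative 4. No profitable deviation — NE.
(The remaining 9 profiles each have a profitable deviation by the same check.)

Pure NE: (Aggressive, Shade)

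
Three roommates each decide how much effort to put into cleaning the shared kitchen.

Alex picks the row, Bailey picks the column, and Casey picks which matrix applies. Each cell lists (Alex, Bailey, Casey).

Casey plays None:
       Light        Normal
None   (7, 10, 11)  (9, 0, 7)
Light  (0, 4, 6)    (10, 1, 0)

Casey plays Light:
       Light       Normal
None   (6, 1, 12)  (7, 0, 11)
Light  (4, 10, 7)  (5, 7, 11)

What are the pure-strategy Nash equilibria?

(None, Light, Light)

Alex against (Light, None): payoffs 7, 0 → best response None.
Alex against (Light, Light): payoffs 6, 4 → best response None.
Alex against (Normal, None): payoffs 9, 10 → best response Light.
Alex against (Normal, Light): payoffs 7, 5 → best response None.
Bailey against (None, None): payoffs 10, 0 → best response Light.
Bailey against (None, Light): payoffs 1, 0 → best response Light.
Bailey against (Light, None): payoffs 4, 1 → best response Light.
Bailey against (Light, Light): payoffs 10, 7 → best response Light.
Casey against (None, Light): payoffs 11, 12 → best response Light.
Casey against (None, Normal): payoffs 7, 11 → best response Light.
Casey against (Light, Light): payoffs 6, 7 → best response Light.
Casey against (Light, Normal): payoffs 0, 11 → best response Light.
Mutual best responses: (None, Light, Light).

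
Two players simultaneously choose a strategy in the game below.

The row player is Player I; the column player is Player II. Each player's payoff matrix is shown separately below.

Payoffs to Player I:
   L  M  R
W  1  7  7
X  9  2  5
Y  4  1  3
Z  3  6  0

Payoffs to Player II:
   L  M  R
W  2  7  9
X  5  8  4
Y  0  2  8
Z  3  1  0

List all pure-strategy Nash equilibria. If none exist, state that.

(W, L): Player I can switch to X (1 → 9). Not NE.
(W, M): Player II can switch to R (7 → 9). Not NE.
(W, R): Player I gets 7, best alternative 5; Player II gets 9, best alternative 7. No profitable deviation — NE.
(X, L): Player II can switch to M (5 → 8). Not NE.
(X, M): Player I can switch to W (2 → 7). Not NE.
(X, R): Player I can switch to W (5 → 7). Not NE.
(Y, L): Player I can switch to X (4 → 9). Not NE.
(Y, M): Player I can switch to W (1 → 7). Not NE.
(Y, R): Player I can switch to W (3 → 7). Not NE.
(Z, L): Player I can switch to X (3 → 9). Not NE.
(Z, M): Player I can switch to W (6 → 7). Not NE.
(Z, R): Player I can switch to W (0 → 7). Not NE.

The unique pure-strategy Nash equilibrium is (W, R).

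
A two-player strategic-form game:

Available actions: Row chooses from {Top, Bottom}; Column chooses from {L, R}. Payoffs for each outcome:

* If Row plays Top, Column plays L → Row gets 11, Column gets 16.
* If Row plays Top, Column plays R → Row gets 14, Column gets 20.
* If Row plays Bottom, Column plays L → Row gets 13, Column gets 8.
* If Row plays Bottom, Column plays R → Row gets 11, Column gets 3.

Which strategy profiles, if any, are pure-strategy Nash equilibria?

Pure-strategy Nash equilibria: (Top, R); (Bottom, L)

(Top, L): Row can switch to Bottom (11 → 13). Not NE.
(Top, R): Row gets 14, best alternative 11; Column gets 20, best alternative 16. No profitable deviation — NE.
(Bottom, L): Row gets 13, best alternative 11; Column gets 8, best alternative 3. No profitable deviation — NE.
(Bottom, R): Row can switch to Top (11 → 14). Not NE.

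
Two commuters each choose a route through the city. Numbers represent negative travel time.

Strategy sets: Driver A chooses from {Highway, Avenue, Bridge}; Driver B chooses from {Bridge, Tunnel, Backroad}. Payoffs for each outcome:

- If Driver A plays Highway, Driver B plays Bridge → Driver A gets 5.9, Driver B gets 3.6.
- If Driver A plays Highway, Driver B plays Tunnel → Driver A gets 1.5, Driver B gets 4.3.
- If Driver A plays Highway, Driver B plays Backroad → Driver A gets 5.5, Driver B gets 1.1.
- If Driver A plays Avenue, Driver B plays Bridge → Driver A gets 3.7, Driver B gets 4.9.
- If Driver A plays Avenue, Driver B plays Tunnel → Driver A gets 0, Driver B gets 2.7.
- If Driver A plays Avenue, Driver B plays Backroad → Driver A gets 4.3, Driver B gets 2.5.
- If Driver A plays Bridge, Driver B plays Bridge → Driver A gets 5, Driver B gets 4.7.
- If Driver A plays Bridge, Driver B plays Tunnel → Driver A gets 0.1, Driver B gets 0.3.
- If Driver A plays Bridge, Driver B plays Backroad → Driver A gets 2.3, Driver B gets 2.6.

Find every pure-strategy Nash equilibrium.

Driver A against Bridge: payoffs 5.9, 3.7, 5 → best response Highway.
Driver A against Tunnel: payoffs 1.5, 0, 0.1 → best response Highway.
Driver A against Backroad: payoffs 5.5, 4.3, 2.3 → best response Highway.
Driver B against Highway: payoffs 3.6, 4.3, 1.1 → best response Tunnel.
Driver B against Avenue: payoffs 4.9, 2.7, 2.5 → best response Bridge.
Driver B against Bridge: payoffs 4.7, 0.3, 2.6 → best response Bridge.
Mutual best responses: (Highway, Tunnel).

Pure NE: (Highway, Tunnel)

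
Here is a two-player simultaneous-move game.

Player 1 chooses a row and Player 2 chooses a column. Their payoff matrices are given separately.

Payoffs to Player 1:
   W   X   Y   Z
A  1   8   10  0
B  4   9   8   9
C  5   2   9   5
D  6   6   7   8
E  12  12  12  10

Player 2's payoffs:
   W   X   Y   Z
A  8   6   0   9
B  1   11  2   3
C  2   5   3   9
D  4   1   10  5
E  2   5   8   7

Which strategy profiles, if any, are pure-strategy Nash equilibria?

Pure NE: (E, Y)

For each strategy profile, look for a profitable unilateral deviation.
(A, W): Player 1 can switch to B (1 → 4). Not NE.
(A, X): Player 1 can switch to B (8 → 9). Not NE.
(A, Y): Player 1 can switch to E (10 → 12). Not NE.
(A, Z): Player 1 can switch to B (0 → 9). Not NE.
(B, W): Player 1 can switch to C (4 → 5). Not NE.
(B, X): Player 1 can switch to E (9 → 12). Not NE.
(E, Y): Player 1 gets 12, best alternative 10; Player 2 gets 8, best alternative 7. No profitable deviation — NE.
(The remaining 13 profiles each have a profitable deviation by the same check.)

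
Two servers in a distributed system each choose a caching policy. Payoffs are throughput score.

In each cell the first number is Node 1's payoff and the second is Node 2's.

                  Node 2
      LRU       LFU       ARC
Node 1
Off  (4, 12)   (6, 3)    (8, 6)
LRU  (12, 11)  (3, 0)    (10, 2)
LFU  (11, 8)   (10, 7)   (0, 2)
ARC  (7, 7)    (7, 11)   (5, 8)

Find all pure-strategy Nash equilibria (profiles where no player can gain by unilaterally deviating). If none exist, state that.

Check each profile: it is a Nash equilibrium iff no player can strictly gain by switching unilaterally.
(Off, LRU): Node 1 can switch to LRU (4 → 12). Not NE.
(Off, LFU): Node 1 can switch to LFU (6 → 10). Not NE.
(Off, ARC): Node 1 can switch to LRU (8 → 10). Not NE.
(LRU, LRU): Node 1 gets 12, best alternative 11; Node 2 gets 11, best alternative 2. No profitable deviation — NE.
(LRU, LFU): Node 1 can switch to Off (3 → 6). Not NE.
(LRU, ARC): Node 2 can switch to LRU (2 → 11). Not NE.
(LFU, LRU): Node 1 can switch to LRU (11 → 12). Not NE.
(LFU, LFU): Node 2 can switch to LRU (7 → 8). Not NE.
(LFU, ARC): Node 1 can switch to Off (0 → 8). Not NE.
(The remaining 3 profiles each have a profitable deviation by the same check.)

(LRU, LRU)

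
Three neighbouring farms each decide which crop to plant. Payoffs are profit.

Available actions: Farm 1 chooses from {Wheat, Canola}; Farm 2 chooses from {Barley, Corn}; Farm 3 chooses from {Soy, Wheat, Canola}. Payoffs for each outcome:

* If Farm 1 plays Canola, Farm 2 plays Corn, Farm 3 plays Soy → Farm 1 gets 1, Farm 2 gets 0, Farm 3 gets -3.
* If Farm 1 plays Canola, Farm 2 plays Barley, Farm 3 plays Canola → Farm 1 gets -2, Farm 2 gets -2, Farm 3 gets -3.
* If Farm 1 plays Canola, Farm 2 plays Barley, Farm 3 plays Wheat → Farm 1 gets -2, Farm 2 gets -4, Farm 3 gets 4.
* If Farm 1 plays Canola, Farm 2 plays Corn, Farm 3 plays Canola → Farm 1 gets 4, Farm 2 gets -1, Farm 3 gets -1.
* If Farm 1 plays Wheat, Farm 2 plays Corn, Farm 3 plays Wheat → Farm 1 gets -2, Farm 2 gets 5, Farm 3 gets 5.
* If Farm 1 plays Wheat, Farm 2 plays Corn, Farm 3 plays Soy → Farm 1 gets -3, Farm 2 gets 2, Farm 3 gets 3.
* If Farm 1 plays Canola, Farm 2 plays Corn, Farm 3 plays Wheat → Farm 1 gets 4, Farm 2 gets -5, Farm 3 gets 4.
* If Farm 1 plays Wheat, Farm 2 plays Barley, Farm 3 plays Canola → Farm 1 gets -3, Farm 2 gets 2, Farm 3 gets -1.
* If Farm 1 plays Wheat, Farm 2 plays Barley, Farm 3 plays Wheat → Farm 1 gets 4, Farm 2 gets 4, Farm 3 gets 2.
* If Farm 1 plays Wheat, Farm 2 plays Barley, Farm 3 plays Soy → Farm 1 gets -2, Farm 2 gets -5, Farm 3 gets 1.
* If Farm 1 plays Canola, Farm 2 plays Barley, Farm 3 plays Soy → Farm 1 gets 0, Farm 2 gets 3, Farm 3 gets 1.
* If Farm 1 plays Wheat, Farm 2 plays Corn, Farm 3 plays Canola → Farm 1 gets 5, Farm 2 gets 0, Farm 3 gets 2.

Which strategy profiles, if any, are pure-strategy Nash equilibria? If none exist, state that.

Farm 1 against (Barley, Soy): payoffs -2, 0 → best response Canola.
Farm 1 against (Barley, Wheat): payoffs 4, -2 → best response Wheat.
Farm 1 against (Barley, Canola): payoffs -3, -2 → best response Canola.
Farm 1 against (Corn, Soy): payoffs -3, 1 → best response Canola.
Farm 1 against (Corn, Wheat): payoffs -2, 4 → best response Canola.
Farm 1 against (Corn, Canola): payoffs 5, 4 → best response Wheat.
Farm 2 against (Wheat, Soy): payoffs -5, 2 → best response Corn.
Farm 2 against (Wheat, Wheat): payoffs 4, 5 → best response Corn.
Farm 2 against (Wheat, Canola): payoffs 2, 0 → best response Barley.
Farm 2 against (Canola, Soy): payoffs 3, 0 → best response Barley.
Farm 2 against (Canola, Wheat): payoffs -4, -5 → best response Barley.
Farm 2 against (Canola, Canola): payoffs -2, -1 → best response Corn.
Farm 3 against (Wheat, Barley): payoffs 1, 2, -1 → best response Wheat.
Farm 3 against (Wheat, Corn): payoffs 3, 5, 2 → best response Wheat.
Farm 3 against (Canola, Barley): payoffs 1, 4, -3 → best response Wheat.
Farm 3 against (Canola, Corn): payoffs -3, 4, -1 → best response Wheat.
No profile is a mutual best response for all players.

none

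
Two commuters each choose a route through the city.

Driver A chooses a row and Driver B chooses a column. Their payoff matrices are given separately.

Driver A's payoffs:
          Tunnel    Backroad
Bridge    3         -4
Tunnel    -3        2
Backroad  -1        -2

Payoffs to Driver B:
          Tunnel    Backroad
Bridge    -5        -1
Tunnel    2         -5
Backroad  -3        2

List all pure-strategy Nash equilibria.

There is no pure-strategy Nash equilibrium.

(Bridge, Tunnel): Driver B can switch to Backroad (-5 → -1). Not NE.
(Bridge, Backroad): Driver A can switch to Tunnel (-4 → 2). Not NE.
(Tunnel, Tunnel): Driver A can switch to Bridge (-3 → 3). Not NE.
(Tunnel, Backroad): Driver B can switch to Tunnel (-5 → 2). Not NE.
(Backroad, Tunnel): Driver A can switch to Bridge (-1 → 3). Not NE.
(Backroad, Backroad): Driver A can switch to Tunnel (-2 → 2). Not NE.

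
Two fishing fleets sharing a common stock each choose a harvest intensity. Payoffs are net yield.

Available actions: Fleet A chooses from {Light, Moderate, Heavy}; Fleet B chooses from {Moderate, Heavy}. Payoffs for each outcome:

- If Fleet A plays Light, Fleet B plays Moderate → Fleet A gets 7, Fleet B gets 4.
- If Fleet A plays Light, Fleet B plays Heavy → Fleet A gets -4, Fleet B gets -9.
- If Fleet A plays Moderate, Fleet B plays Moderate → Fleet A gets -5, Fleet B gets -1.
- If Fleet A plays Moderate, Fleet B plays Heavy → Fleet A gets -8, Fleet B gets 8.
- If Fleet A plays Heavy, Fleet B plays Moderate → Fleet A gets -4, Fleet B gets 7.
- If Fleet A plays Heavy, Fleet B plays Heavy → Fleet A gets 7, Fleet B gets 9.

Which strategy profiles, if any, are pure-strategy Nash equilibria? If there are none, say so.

Fleet A against Moderate: payoffs 7, -5, -4 → best response Light.
Fleet A against Heavy: payoffs -4, -8, 7 → best response Heavy.
Fleet B against Light: payoffs 4, -9 → best response Moderate.
Fleet B against Moderate: payoffs -1, 8 → best response Heavy.
Fleet B against Heavy: payoffs 7, 9 → best response Heavy.
Mutual best responses: (Light, Moderate); (Heavy, Heavy).

Pure-strategy Nash equilibria: (Light, Moderate) and (Heavy, Heavy)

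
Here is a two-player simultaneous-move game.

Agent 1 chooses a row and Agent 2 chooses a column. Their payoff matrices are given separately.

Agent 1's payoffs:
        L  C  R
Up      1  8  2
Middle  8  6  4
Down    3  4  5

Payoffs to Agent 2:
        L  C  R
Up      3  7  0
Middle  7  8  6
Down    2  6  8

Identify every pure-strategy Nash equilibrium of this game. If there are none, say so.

For each player, find the best response to each opponent profile; mutual best responses are the pure NE.
Agent 1 against L: payoffs 1, 8, 3 → best response Middle.
Agent 1 against C: payoffs 8, 6, 4 → best response Up.
Agent 1 against R: payoffs 2, 4, 5 → best response Down.
Agent 2 against Up: payoffs 3, 7, 0 → best response C.
Agent 2 against Middle: payoffs 7, 8, 6 → best response C.
Agent 2 against Down: payoffs 2, 6, 8 → best response R.
Mutual best responses: (Up, C); (Down, R).

The pure Nash equilibria are (Up, C); (Down, R).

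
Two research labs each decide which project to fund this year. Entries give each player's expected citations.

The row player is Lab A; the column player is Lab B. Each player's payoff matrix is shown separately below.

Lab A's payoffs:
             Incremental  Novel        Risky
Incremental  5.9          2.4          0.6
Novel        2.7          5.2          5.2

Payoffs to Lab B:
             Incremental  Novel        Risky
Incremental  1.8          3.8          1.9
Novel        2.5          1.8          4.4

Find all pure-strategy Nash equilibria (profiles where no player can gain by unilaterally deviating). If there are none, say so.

Pure NE: (Novel, Risky)

Lab A against Incremental: payoffs 5.9, 2.7 → best response Incremental.
Lab A against Novel: payoffs 2.4, 5.2 → best response Novel.
Lab A against Risky: payoffs 0.6, 5.2 → best response Novel.
Lab B against Incremental: payoffs 1.8, 3.8, 1.9 → best response Novel.
Lab B against Novel: payoffs 2.5, 1.8, 4.4 → best response Risky.
Mutual best responses: (Novel, Risky).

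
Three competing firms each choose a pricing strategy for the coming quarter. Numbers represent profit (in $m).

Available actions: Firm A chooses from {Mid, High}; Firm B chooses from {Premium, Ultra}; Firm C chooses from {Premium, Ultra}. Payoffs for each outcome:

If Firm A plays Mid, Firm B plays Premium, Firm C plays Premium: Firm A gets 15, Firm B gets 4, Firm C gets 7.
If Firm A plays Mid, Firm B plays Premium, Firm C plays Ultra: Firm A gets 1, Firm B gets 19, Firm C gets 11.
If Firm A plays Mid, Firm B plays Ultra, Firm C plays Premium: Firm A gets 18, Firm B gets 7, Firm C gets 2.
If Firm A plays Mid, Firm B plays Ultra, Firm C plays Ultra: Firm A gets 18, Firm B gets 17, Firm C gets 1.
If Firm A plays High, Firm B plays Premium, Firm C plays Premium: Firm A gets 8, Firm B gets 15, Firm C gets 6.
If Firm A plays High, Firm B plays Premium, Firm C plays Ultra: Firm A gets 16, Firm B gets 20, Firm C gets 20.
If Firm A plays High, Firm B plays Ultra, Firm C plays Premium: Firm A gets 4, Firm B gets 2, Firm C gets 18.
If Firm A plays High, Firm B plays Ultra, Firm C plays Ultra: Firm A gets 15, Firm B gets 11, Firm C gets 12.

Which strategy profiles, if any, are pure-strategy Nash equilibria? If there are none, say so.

Pure-strategy Nash equilibria: (Mid, Ultra, Premium); (High, Premium, Ultra)

For each player, find the best response to each opponent profile; mutual best responses are the pure NE.
Firm A against (Premium, Premium): payoffs 15, 8 → best response Mid.
Firm A against (Premium, Ultra): payoffs 1, 16 → best response High.
Firm A against (Ultra, Premium): payoffs 18, 4 → best response Mid.
Firm A against (Ultra, Ultra): payoffs 18, 15 → best response Mid.
Firm B against (Mid, Premium): payoffs 4, 7 → best response Ultra.
Firm B against (Mid, Ultra): payoffs 19, 17 → best response Premium.
Firm B against (High, Premium): payoffs 15, 2 → best response Premium.
Firm B against (High, Ultra): payoffs 20, 11 → best response Premium.
Firm C against (Mid, Premium): payoffs 7, 11 → best response Ultra.
Firm C against (Mid, Ultra): payoffs 2, 1 → best response Premium.
Firm C against (High, Premium): payoffs 6, 20 → best response Ultra.
Firm C against (High, Ultra): payoffs 18, 12 → best response Premium.
Mutual best responses: (Mid, Ultra, Premium); (High, Premium, Ultra).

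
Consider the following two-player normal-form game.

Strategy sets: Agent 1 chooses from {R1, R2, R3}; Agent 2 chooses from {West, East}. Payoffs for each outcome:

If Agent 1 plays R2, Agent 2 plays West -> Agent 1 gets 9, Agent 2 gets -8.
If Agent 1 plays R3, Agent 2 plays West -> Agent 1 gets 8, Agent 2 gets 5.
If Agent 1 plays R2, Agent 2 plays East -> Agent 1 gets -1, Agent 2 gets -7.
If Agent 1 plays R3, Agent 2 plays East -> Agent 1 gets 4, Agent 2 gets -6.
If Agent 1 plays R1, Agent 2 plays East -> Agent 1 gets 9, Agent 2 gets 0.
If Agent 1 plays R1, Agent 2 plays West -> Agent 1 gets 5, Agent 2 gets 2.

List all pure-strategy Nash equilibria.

none

For each strategy profile, look for a profitable unilateral deviation.
(R1, West): Agent 1 can switch to R2 (5 → 9). Not NE.
(R1, East): Agent 2 can switch to West (0 → 2). Not NE.
(R2, West): Agent 2 can switch to East (-8 → -7). Not NE.
(R2, East): Agent 1 can switch to R1 (-1 → 9). Not NE.
(R3, West): Agent 1 can switch to R2 (8 → 9). Not NE.
(R3, East): Agent 1 can switch to R1 (4 → 9). Not NE.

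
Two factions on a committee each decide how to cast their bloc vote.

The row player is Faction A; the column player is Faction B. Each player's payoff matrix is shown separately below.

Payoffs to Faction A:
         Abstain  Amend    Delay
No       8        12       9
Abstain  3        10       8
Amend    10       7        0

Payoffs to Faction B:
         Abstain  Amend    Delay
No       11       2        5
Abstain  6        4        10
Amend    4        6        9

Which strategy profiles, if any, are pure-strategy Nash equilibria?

Check each profile: it is a Nash equilibrium iff no player can strictly gain by switching unilaterally.
(No, Abstain): Faction A can switch to Amend (8 → 10). Not NE.
(No, Amend): Faction B can switch to Abstain (2 → 11). Not NE.
(No, Delay): Faction B can switch to Abstain (5 → 11). Not NE.
(Abstain, Abstain): Faction A can switch to No (3 → 8). Not NE.
(Abstain, Amend): Faction A can switch to No (10 → 12). Not NE.
(Abstain, Delay): Faction A can switch to No (8 → 9). Not NE.
(The remaining 3 profiles each have a profitable deviation by the same check.)

No pure-strategy Nash equilibrium.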